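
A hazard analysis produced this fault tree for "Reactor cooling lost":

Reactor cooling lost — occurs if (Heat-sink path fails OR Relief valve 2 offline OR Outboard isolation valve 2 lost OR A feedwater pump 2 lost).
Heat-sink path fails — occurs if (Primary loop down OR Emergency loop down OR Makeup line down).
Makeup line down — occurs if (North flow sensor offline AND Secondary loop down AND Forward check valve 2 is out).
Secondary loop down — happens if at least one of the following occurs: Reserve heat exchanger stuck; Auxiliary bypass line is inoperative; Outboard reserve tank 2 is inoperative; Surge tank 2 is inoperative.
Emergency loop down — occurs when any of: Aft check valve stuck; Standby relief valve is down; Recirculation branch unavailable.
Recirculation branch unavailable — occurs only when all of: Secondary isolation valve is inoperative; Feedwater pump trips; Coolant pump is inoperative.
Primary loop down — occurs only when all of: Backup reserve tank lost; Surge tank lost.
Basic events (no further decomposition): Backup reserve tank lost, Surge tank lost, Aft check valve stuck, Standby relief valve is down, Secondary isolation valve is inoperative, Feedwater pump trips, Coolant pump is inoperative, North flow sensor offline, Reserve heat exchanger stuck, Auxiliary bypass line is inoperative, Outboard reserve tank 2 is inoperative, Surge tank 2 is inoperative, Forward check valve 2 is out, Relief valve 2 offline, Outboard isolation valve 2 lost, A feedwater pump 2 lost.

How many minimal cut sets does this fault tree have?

11

Primary loop down [AND]: one cut set from each child combined → 1 × 1 = 1 cut set(s).
Recirculation branch unavailable [AND]: one cut set from each child combined → 1 × 1 × 1 = 1 cut set(s).
Emergency loop down [OR]: union of children's cut sets → 3 cut set(s).
Secondary loop down [OR]: union of children's cut sets → 4 cut set(s).
Makeup line down [AND]: one cut set from each child combined → 1 × 4 × 1 = 4 cut set(s).
Heat-sink path fails [OR]: union of children's cut sets → 8 cut set(s).
Reactor cooling lost [OR]: union of children's cut sets → 11 cut set(s).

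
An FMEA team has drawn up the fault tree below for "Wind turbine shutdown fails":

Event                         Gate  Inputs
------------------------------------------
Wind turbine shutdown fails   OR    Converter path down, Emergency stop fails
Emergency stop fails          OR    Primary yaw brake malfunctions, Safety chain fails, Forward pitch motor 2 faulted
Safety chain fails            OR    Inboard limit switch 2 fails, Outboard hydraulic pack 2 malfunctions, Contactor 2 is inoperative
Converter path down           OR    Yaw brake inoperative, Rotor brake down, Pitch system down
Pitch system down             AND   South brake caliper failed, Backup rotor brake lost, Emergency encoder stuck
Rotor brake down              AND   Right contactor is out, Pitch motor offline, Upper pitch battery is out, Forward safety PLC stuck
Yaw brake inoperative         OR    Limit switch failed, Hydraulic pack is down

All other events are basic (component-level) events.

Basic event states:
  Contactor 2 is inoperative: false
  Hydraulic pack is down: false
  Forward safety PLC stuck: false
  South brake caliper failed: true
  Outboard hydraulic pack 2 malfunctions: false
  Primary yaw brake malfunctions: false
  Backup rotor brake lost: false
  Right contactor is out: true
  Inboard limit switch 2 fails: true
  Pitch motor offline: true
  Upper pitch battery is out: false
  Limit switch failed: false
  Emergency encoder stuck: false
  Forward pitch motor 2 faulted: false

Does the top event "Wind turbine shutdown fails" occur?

Yes

Yaw brake inoperative [OR]: Limit switch failed=not, Hydraulic pack is down=not → no input occurs → does not occur.
Rotor brake down [AND]: Right contactor is out=occurs, Pitch motor offline=occurs, Upper pitch battery is out=not, Forward safety PLC stuck=not → not all inputs occur → does not occur.
Pitch system down [AND]: South brake caliper failed=occurs, Backup rotor brake lost=not, Emergency encoder stuck=not → not all inputs occur → does not occur.
Converter path down [OR]: Yaw brake inoperative=not, Rotor brake down=not, Pitch system down=not → no input occurs → does not occur.
Safety chain fails [OR]: Inboard limit switch 2 fails=occurs, Outboard hydraulic pack 2 malfunctions=not, Contactor 2 is inoperative=not → at least one input occurs → occurs.
Emergency stop fails [OR]: Primary yaw brake malfunctions=not, Safety chain fails=occurs, Forward pitch motor 2 faulted=not → at least one input occurs → occurs.
Wind turbine shutdown fails [OR]: Converter path down=not, Emergency stop fails=occurs → at least one input occurs → occurs.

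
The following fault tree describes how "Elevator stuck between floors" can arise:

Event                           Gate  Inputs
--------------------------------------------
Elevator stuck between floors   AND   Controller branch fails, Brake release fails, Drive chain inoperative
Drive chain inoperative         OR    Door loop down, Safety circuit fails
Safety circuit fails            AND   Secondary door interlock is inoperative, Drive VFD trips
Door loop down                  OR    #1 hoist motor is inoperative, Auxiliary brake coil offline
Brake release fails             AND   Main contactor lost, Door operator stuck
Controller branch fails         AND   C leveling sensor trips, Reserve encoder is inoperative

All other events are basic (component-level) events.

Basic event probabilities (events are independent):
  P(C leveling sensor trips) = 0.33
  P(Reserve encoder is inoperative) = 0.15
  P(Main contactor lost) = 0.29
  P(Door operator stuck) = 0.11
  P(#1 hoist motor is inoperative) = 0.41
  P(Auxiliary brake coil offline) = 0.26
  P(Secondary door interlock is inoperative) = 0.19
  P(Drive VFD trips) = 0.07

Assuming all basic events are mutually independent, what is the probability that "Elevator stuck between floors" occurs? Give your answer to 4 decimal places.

P(Controller branch fails) [AND] = 0.33 × 0.15 = 0.049500
P(Brake release fails) [AND] = 0.29 × 0.11 = 0.031900
P(Door loop down) [OR] = 1 − (1−0.41) × (1−0.26) = 0.563400
P(Safety circuit fails) [AND] = 0.19 × 0.07 = 0.013300
P(Drive chain inoperative) [OR] = 1 − (1−0.563400) × (1−0.013300) = 0.569207
P(Elevator stuck between floors) [AND] = 0.049500 × 0.031900 × 0.569207 = 0.000899
Rounded to 4 decimal places: P(Elevator stuck between floors) ≈ 0.0009.

0.0009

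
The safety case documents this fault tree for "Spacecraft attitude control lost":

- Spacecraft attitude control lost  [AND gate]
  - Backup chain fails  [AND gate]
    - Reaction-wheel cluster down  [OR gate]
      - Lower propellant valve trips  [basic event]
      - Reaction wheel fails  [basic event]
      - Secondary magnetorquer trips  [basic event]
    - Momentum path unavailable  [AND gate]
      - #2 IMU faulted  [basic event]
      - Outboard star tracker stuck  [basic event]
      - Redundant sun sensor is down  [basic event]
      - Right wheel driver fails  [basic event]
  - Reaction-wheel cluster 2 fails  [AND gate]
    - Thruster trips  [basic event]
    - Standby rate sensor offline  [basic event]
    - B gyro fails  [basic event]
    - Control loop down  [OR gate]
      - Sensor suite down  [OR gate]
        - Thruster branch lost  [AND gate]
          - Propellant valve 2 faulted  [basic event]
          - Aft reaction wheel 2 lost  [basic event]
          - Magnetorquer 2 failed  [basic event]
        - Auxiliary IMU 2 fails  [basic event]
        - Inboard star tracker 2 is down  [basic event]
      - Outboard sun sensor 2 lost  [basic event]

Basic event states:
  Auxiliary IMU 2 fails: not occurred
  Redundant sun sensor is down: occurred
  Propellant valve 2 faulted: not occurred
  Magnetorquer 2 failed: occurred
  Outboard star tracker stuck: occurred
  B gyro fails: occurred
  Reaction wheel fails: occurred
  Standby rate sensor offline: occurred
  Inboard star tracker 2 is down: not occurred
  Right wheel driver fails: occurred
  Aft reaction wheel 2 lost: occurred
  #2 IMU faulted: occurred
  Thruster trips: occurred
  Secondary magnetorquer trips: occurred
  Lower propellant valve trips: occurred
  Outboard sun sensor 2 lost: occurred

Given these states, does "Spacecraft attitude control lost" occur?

Yes

Reaction-wheel cluster down [OR]: Lower propellant valve trips=occurs, Reaction wheel fails=occurs, Secondary magnetorquer trips=occurs → at least one input occurs → occurs.
Momentum path unavailable [AND]: #2 IMU faulted=occurs, Outboard star tracker stuck=occurs, Redundant sun sensor is down=occurs, Right wheel driver fails=occurs → all inputs occur → occurs.
Backup chain fails [AND]: Reaction-wheel cluster down=occurs, Momentum path unavailable=occurs → all inputs occur → occurs.
Thruster branch lost [AND]: Propellant valve 2 faulted=not, Aft reaction wheel 2 lost=occurs, Magnetorquer 2 failed=occurs → not all inputs occur → does not occur.
Sensor suite down [OR]: Thruster branch lost=not, Auxiliary IMU 2 fails=not, Inboard star tracker 2 is down=not → no input occurs → does not occur.
Control loop down [OR]: Sensor suite down=not, Outboard sun sensor 2 lost=occurs → at least one input occurs → occurs.
Reaction-wheel cluster 2 fails [AND]: Thruster trips=occurs, Standby rate sensor offline=occurs, B gyro fails=occurs, Control loop down=occurs → all inputs occur → occurs.
Spacecraft attitude control lost [AND]: Backup chain fails=occurs, Reaction-wheel cluster 2 fails=occurs → all inputs occur → occurs.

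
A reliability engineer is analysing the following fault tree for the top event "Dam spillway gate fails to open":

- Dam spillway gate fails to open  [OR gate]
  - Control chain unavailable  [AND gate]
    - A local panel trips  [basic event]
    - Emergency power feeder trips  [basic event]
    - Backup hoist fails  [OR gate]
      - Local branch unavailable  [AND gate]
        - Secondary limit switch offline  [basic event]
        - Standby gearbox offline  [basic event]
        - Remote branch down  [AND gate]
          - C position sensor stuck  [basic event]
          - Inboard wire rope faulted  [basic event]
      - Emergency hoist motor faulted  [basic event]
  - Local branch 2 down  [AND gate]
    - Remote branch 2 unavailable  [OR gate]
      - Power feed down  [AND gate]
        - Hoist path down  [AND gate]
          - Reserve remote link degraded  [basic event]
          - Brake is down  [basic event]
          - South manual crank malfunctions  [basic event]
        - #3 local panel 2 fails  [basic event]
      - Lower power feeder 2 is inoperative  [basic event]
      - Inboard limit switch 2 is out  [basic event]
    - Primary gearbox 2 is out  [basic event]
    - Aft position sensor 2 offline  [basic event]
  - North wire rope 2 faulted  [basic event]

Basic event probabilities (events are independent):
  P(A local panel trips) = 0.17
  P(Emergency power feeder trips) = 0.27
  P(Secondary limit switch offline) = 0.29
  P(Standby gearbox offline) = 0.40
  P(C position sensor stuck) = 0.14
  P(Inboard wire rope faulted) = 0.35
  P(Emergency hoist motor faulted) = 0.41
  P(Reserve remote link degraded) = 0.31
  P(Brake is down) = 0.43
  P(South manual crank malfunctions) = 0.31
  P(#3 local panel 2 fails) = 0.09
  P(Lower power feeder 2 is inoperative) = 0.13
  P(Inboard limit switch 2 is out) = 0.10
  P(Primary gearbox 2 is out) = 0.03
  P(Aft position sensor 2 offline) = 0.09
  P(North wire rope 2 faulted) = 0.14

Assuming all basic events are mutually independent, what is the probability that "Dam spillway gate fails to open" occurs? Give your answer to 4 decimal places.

P(Remote branch down) [AND] = 0.14 × 0.35 = 0.049000
P(Local branch unavailable) [AND] = 0.29 × 0.40 × 0.049000 = 0.005684
P(Backup hoist fails) [OR] = 1 − (1−0.005684) × (1−0.41) = 0.413354
P(Control chain unavailable) [AND] = 0.17 × 0.27 × 0.413354 = 0.018973
P(Hoist path down) [AND] = 0.31 × 0.43 × 0.31 = 0.041323
P(Power feed down) [AND] = 0.041323 × 0.09 = 0.003719
P(Remote branch 2 unavailable) [OR] = 1 − (1−0.003719) × (1−0.13) × (1−0.10) = 0.219912
P(Local branch 2 down) [AND] = 0.219912 × 0.03 × 0.09 = 0.000594
P(Dam spillway gate fails to open) [OR] = 1 − (1−0.018973) × (1−0.000594) × (1−0.14) = 0.156818
Rounded to 4 decimal places: P(Dam spillway gate fails to open) ≈ 0.1568.

0.1568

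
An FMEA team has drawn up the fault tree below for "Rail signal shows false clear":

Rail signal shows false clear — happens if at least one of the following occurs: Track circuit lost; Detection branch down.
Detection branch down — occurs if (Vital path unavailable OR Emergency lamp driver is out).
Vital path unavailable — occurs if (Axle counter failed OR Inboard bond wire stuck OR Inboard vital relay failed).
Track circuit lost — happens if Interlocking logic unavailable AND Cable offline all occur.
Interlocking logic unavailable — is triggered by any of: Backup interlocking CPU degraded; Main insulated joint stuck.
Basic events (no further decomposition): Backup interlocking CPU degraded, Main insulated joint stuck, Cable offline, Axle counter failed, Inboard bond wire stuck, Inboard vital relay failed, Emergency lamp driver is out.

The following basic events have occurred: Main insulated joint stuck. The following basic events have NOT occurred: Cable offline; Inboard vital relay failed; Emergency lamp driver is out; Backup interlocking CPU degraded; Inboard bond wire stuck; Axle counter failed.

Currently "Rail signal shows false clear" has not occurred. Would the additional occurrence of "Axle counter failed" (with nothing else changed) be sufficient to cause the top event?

Yes

Counterfactual: set "Axle counter failed" to occurred.
Interlocking logic unavailable [OR]: Backup interlocking CPU degraded=not, Main insulated joint stuck=occurs → at least one input occurs → occurs.
Track circuit lost [AND]: Interlocking logic unavailable=occurs, Cable offline=not → not all inputs occur → does not occur.
Vital path unavailable [OR]: Axle counter failed=occurs, Inboard bond wire stuck=not, Inboard vital relay failed=not → at least one input occurs → occurs.
Detection branch down [OR]: Vital path unavailable=occurs, Emergency lamp driver is out=not → at least one input occurs → occurs.
Rail signal shows false clear [OR]: Track circuit lost=not, Detection branch down=occurs → at least one input occurs → occurs.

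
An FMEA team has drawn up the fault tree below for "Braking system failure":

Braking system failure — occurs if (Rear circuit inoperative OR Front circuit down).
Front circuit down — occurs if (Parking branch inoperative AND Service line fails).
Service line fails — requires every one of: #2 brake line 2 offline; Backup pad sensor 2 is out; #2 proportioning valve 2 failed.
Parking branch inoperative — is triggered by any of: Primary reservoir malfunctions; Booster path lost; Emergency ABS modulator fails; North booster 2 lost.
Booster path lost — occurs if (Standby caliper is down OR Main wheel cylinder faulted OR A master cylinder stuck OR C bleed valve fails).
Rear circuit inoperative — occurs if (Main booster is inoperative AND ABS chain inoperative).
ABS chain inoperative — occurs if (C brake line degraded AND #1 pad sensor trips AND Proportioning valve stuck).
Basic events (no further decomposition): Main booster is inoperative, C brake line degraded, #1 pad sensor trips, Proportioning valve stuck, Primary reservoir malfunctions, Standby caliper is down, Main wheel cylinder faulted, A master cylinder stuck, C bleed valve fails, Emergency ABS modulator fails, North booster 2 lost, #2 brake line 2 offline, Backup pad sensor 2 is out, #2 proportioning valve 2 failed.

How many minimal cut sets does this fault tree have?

8

ABS chain inoperative [AND]: one cut set from each child combined → 1 × 1 × 1 = 1 cut set(s).
Rear circuit inoperative [AND]: one cut set from each child combined → 1 × 1 = 1 cut set(s).
Booster path lost [OR]: union of children's cut sets → 4 cut set(s).
Parking branch inoperative [OR]: union of children's cut sets → 7 cut set(s).
Service line fails [AND]: one cut set from each child combined → 1 × 1 × 1 = 1 cut set(s).
Front circuit down [AND]: one cut set from each child combined → 7 × 1 = 7 cut set(s).
Braking system failure [OR]: union of children's cut sets → 8 cut set(s).
Minimal cut sets: {#1 pad sensor trips, C brake line degraded, Main booster is inoperative, Proportioning valve stuck}; {#2 brake line 2 offline, #2 proportioning valve 2 failed, Backup pad sensor 2 is out, Primary reservoir malfunctions}; {#2 brake line 2 offline, #2 proportioning valve 2 failed, Backup pad sensor 2 is out, Standby caliper is down}; {#2 brake line 2 offline, #2 proportioning valve 2 failed, Backup pad sensor 2 is out, Main wheel cylinder faulted}; {#2 brake line 2 offline, #2 proportioning valve 2 failed, A master cylinder stuck, Backup pad sensor 2 is out}; {#2 brake line 2 offline, #2 proportioning valve 2 failed, Backup pad sensor 2 is out, C bleed valve fails}; {#2 brake line 2 offline, #2 proportioning valve 2 failed, Backup pad sensor 2 is out, Emergency ABS modulator fails}; {#2 brake line 2 offline, #2 proportioning valve 2 failed, Backup pad sensor 2 is out, North booster 2 lost}.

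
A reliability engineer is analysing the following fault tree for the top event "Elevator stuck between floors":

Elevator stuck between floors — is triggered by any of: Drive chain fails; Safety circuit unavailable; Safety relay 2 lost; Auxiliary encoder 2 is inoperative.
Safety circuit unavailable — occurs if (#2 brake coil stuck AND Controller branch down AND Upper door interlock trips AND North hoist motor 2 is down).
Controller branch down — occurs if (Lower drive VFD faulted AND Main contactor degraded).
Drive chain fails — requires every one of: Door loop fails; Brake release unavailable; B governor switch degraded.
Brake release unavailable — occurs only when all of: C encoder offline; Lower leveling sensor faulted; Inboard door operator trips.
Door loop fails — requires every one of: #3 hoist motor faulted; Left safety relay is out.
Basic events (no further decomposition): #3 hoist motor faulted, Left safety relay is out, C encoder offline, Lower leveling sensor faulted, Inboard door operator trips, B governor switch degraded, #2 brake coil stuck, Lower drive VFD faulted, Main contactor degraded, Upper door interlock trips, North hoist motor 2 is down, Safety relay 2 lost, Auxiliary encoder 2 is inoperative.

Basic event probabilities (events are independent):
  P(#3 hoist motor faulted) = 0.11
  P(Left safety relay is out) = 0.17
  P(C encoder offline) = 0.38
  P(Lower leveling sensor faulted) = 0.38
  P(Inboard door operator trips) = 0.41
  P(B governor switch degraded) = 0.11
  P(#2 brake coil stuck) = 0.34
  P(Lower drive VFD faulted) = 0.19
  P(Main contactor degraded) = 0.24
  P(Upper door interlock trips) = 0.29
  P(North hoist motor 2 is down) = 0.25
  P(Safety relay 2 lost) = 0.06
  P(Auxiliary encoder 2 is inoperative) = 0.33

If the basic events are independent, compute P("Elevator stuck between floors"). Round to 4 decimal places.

0.3710

P(Door loop fails) [AND] = 0.11 × 0.17 = 0.018700
P(Brake release unavailable) [AND] = 0.38 × 0.38 × 0.41 = 0.059204
P(Drive chain fails) [AND] = 0.018700 × 0.059204 × 0.11 = 0.000122
P(Controller branch down) [AND] = 0.19 × 0.24 = 0.045600
P(Safety circuit unavailable) [AND] = 0.34 × 0.045600 × 0.29 × 0.25 = 0.001124
P(Elevator stuck between floors) [OR] = 1 − (1−0.000122) × (1−0.001124) × (1−0.06) × (1−0.33) = 0.370985
Rounded to 4 decimal places: P(Elevator stuck between floors) ≈ 0.3710.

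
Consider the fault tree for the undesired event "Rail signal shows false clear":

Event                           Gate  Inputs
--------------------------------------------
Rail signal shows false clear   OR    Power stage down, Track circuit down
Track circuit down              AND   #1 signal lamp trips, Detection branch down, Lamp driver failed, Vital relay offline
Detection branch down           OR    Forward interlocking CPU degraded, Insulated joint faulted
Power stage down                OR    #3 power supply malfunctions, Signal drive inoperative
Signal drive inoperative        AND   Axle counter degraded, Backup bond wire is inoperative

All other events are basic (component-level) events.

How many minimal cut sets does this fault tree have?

Signal drive inoperative [AND]: one cut set from each child combined → 1 × 1 = 1 cut set(s).
Power stage down [OR]: union of children's cut sets → 2 cut set(s).
Detection branch down [OR]: union of children's cut sets → 2 cut set(s).
Track circuit down [AND]: one cut set from each child combined → 1 × 2 × 1 × 1 = 2 cut set(s).
Rail signal shows false clear [OR]: union of children's cut sets → 4 cut set(s).
Minimal cut sets: {#3 power supply malfunctions}; {Axle counter degraded, Backup bond wire is inoperative}; {#1 signal lamp trips, Forward interlocking CPU degraded, Lamp driver failed, Vital relay offline}; {#1 signal lamp trips, Insulated joint faulted, Lamp driver failed, Vital relay offline}.

4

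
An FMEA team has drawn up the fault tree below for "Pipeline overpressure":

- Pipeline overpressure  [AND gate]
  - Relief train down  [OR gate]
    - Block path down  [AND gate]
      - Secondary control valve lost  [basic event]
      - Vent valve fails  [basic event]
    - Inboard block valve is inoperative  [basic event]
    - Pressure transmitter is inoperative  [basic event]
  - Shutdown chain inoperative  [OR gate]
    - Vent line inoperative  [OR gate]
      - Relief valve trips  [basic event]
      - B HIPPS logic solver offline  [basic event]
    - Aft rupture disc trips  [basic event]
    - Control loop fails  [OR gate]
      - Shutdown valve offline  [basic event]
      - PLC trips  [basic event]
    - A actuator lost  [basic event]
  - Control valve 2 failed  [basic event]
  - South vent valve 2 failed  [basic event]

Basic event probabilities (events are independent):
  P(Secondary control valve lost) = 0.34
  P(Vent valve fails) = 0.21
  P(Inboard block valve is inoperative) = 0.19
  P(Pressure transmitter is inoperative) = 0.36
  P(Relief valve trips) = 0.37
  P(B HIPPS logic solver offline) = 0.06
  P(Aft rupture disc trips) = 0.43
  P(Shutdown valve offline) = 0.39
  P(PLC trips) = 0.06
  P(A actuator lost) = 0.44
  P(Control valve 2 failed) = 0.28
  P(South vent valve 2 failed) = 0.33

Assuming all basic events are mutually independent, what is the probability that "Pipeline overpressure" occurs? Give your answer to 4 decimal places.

P(Block path down) [AND] = 0.34 × 0.21 = 0.071400
P(Relief train down) [OR] = 1 − (1−0.071400) × (1−0.19) × (1−0.36) = 0.518614
P(Vent line inoperative) [OR] = 1 − (1−0.37) × (1−0.06) = 0.407800
P(Control loop fails) [OR] = 1 − (1−0.39) × (1−0.06) = 0.426600
P(Shutdown chain inoperative) [OR] = 1 − (1−0.407800) × (1−0.43) × (1−0.426600) × (1−0.44) = 0.891610
P(Pipeline overpressure) [AND] = 0.518614 × 0.891610 × 0.28 × 0.33 = 0.042726
Rounded to 4 decimal places: P(Pipeline overpressure) ≈ 0.0427.

0.0427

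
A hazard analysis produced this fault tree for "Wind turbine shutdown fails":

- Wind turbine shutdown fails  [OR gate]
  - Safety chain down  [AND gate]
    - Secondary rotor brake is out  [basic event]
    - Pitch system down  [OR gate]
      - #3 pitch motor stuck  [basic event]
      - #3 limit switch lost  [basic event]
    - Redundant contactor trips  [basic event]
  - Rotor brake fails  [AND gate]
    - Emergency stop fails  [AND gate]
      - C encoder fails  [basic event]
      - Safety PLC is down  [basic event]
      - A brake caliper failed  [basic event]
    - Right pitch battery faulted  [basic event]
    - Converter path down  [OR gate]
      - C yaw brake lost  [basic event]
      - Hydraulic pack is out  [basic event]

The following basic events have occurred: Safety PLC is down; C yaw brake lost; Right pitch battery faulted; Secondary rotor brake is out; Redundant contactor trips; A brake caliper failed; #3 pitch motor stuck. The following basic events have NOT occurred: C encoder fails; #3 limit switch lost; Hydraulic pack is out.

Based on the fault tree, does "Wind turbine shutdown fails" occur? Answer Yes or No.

Yes

Pitch system down [OR]: #3 pitch motor stuck=occurs, #3 limit switch lost=not → at least one input occurs → occurs.
Safety chain down [AND]: Secondary rotor brake is out=occurs, Pitch system down=occurs, Redundant contactor trips=occurs → all inputs occur → occurs.
Emergency stop fails [AND]: C encoder fails=not, Safety PLC is down=occurs, A brake caliper failed=occurs → not all inputs occur → does not occur.
Converter path down [OR]: C yaw brake lost=occurs, Hydraulic pack is out=not → at least one input occurs → occurs.
Rotor brake fails [AND]: Emergency stop fails=not, Right pitch battery faulted=occurs, Converter path down=occurs → not all inputs occur → does not occur.
Wind turbine shutdown fails [OR]: Safety chain down=occurs, Rotor brake fails=not → at least one input occurs → occurs.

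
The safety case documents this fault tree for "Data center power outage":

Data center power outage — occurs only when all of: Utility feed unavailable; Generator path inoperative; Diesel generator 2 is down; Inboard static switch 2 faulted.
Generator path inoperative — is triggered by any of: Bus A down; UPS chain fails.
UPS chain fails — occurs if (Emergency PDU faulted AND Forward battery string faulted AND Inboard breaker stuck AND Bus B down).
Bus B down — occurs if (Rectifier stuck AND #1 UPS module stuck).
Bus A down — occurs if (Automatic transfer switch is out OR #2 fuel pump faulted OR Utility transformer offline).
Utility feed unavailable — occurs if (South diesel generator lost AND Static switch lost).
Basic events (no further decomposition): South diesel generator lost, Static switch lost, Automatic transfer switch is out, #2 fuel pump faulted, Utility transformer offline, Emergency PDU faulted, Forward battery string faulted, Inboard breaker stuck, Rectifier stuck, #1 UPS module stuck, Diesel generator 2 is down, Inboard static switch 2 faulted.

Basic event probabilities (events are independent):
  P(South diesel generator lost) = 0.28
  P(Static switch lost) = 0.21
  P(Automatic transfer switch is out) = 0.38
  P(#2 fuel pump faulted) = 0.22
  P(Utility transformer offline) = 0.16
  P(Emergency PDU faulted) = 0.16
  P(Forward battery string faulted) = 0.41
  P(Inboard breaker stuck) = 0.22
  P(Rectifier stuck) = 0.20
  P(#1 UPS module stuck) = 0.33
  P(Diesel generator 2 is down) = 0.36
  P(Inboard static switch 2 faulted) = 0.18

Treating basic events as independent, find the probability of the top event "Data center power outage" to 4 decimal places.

0.0023

P(Utility feed unavailable) [AND] = 0.28 × 0.21 = 0.058800
P(Bus A down) [OR] = 1 − (1−0.38) × (1−0.22) × (1−0.16) = 0.593776
P(Bus B down) [AND] = 0.20 × 0.33 = 0.066000
P(UPS chain fails) [AND] = 0.16 × 0.41 × 0.22 × 0.066000 = 0.000953
P(Generator path inoperative) [OR] = 1 − (1−0.593776) × (1−0.000953) = 0.594163
P(Data center power outage) [AND] = 0.058800 × 0.594163 × 0.36 × 0.18 = 0.002264
Rounded to 4 decimal places: P(Data center power outage) ≈ 0.0023.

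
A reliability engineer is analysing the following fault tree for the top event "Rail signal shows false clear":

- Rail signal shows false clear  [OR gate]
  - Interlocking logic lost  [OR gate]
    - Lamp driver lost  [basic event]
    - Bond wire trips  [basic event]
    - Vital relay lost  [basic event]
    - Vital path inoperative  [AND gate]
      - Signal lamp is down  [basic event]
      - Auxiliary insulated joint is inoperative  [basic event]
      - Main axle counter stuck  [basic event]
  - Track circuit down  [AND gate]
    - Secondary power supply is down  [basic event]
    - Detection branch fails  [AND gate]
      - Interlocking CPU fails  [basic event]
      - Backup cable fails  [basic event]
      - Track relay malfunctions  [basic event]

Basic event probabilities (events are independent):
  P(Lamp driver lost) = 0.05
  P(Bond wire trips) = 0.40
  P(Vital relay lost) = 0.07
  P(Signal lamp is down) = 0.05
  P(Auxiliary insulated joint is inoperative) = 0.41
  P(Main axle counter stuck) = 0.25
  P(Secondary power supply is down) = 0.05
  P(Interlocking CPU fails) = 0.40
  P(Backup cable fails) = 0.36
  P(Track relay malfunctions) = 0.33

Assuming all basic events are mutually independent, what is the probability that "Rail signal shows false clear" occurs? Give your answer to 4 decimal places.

0.4739

P(Vital path inoperative) [AND] = 0.05 × 0.41 × 0.25 = 0.005125
P(Interlocking logic lost) [OR] = 1 − (1−0.05) × (1−0.40) × (1−0.07) × (1−0.005125) = 0.472617
P(Detection branch fails) [AND] = 0.40 × 0.36 × 0.33 = 0.047520
P(Track circuit down) [AND] = 0.05 × 0.047520 = 0.002376
P(Rail signal shows false clear) [OR] = 1 − (1−0.472617) × (1−0.002376) = 0.473870
Rounded to 4 decimal places: P(Rail signal shows false clear) ≈ 0.4739.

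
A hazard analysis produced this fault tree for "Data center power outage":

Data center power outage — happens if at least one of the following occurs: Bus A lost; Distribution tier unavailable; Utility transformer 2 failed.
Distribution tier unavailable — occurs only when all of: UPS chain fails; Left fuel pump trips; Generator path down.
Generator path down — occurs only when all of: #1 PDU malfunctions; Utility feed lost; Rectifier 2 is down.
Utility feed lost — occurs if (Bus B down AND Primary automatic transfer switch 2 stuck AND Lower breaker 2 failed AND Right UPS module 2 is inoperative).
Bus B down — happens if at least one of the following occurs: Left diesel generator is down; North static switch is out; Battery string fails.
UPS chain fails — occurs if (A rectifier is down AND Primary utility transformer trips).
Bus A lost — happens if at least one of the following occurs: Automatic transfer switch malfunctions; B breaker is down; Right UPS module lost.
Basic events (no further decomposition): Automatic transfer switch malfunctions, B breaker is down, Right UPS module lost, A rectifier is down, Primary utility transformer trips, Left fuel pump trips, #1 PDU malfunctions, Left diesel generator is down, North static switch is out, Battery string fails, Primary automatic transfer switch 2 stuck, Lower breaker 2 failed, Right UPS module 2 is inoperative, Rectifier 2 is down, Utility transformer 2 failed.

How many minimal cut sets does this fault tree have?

Bus A lost [OR]: union of children's cut sets → 3 cut set(s).
UPS chain fails [AND]: one cut set from each child combined → 1 × 1 = 1 cut set(s).
Bus B down [OR]: union of children's cut sets → 3 cut set(s).
Utility feed lost [AND]: one cut set from each child combined → 3 × 1 × 1 × 1 = 3 cut set(s).
Generator path down [AND]: one cut set from each child combined → 1 × 3 × 1 = 3 cut set(s).
Distribution tier unavailable [AND]: one cut set from each child combined → 1 × 1 × 3 = 3 cut set(s).
Data center power outage [OR]: union of children's cut sets → 7 cut set(s).
Minimal cut sets: {Automatic transfer switch malfunctions}; {B breaker is down}; {Right UPS module lost}; {#1 PDU malfunctions, A rectifier is down, Left diesel generator is down, Left fuel pump trips, Lower breaker 2 failed, Primary automatic transfer switch 2 stuck, Primary utility transformer trips, Rectifier 2 is down, Right UPS module 2 is inoperative}; {#1 PDU malfunctions, A rectifier is down, Left fuel pump trips, Lower breaker 2 failed, North static switch is out, Primary automatic transfer switch 2 stuck, Primary utility transformer trips, Rectifier 2 is down, Right UPS module 2 is inoperative}; {#1 PDU malfunctions, A rectifier is down, Battery string fails, Left fuel pump trips, Lower breaker 2 failed, Primary automatic transfer switch 2 stuck, Primary utility transformer trips, Rectifier 2 is down, Right UPS module 2 is inoperative}; {Utility transformer 2 failed}.

7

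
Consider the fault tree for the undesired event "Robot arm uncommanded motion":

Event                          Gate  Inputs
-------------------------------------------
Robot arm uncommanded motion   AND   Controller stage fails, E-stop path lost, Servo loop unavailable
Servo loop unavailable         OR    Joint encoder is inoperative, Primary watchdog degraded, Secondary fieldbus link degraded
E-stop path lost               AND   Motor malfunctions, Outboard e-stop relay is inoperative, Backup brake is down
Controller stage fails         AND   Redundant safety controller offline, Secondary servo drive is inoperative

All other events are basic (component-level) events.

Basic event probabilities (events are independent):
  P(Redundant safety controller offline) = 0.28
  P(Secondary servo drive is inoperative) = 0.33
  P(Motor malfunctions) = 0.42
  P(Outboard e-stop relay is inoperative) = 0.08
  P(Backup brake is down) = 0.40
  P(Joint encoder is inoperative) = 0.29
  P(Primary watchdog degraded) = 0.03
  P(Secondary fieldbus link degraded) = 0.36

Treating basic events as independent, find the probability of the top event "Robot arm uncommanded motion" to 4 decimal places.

P(Controller stage fails) [AND] = 0.28 × 0.33 = 0.092400
P(E-stop path lost) [AND] = 0.42 × 0.08 × 0.40 = 0.013440
P(Servo loop unavailable) [OR] = 1 − (1−0.29) × (1−0.03) × (1−0.36) = 0.559232
P(Robot arm uncommanded motion) [AND] = 0.092400 × 0.013440 × 0.559232 = 0.000694
Rounded to 4 decimal places: P(Robot arm uncommanded motion) ≈ 0.0007.

0.0007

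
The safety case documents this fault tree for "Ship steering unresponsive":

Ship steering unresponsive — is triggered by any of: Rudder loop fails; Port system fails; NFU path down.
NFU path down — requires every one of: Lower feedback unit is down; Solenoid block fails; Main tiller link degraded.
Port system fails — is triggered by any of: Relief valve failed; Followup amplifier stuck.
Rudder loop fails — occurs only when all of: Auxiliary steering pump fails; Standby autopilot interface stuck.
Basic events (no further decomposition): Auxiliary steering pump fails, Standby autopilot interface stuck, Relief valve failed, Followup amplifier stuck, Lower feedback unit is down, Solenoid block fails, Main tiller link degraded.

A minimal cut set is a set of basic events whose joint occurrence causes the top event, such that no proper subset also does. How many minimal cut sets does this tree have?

Rudder loop fails [AND]: one cut set from each child combined → 1 × 1 = 1 cut set(s).
Port system fails [OR]: union of children's cut sets → 2 cut set(s).
NFU path down [AND]: one cut set from each child combined → 1 × 1 × 1 = 1 cut set(s).
Ship steering unresponsive [OR]: union of children's cut sets → 4 cut set(s).
Minimal cut sets: {Auxiliary steering pump fails, Standby autopilot interface stuck}; {Relief valve failed}; {Followup amplifier stuck}; {Lower feedback unit is down, Main tiller link degraded, Solenoid block fails}.

4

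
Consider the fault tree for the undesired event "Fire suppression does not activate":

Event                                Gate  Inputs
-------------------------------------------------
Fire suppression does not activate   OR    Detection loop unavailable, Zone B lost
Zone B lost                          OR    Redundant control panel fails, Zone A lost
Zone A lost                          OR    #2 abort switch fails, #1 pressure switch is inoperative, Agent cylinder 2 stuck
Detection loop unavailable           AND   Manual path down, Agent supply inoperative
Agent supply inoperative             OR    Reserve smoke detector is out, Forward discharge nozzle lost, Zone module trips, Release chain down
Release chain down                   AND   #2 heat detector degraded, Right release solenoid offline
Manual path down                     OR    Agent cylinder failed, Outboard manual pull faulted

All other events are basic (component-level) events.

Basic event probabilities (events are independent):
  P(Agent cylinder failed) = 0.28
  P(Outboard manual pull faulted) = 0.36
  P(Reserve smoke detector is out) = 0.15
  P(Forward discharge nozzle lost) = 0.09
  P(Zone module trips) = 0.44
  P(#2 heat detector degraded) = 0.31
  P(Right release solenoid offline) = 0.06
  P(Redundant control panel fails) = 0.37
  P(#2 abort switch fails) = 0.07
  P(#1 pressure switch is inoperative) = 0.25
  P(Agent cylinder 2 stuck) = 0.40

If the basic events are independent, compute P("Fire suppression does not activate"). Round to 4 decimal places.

0.8181

P(Manual path down) [OR] = 1 − (1−0.28) × (1−0.36) = 0.539200
P(Release chain down) [AND] = 0.31 × 0.06 = 0.018600
P(Agent supply inoperative) [OR] = 1 − (1−0.15) × (1−0.09) × (1−0.44) × (1−0.018600) = 0.574897
P(Detection loop unavailable) [AND] = 0.539200 × 0.574897 = 0.309984
P(Zone A lost) [OR] = 1 − (1−0.07) × (1−0.25) × (1−0.40) = 0.581500
P(Zone B lost) [OR] = 1 − (1−0.37) × (1−0.581500) = 0.736345
P(Fire suppression does not activate) [OR] = 1 − (1−0.309984) × (1−0.736345) = 0.818074
Rounded to 4 decimal places: P(Fire suppression does not activate) ≈ 0.8181.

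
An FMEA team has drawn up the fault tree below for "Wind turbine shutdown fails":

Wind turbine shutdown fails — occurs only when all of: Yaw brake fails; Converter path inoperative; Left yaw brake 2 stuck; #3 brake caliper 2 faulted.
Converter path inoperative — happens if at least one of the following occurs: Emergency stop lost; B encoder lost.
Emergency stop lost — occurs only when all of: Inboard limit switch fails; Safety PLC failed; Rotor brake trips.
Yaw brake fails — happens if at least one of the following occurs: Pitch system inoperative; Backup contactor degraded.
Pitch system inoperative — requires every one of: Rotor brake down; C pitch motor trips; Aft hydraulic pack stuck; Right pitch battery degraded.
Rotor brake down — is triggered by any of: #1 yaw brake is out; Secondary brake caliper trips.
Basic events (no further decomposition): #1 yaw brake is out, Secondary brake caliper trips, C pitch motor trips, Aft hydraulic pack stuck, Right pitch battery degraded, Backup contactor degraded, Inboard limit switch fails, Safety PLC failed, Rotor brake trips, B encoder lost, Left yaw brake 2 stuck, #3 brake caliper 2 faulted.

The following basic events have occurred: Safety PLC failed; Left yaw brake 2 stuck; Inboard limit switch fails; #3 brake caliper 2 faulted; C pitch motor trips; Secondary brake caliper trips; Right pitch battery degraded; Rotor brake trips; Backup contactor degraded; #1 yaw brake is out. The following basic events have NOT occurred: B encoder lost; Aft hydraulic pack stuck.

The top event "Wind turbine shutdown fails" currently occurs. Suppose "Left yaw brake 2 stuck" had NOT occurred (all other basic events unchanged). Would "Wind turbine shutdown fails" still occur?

Counterfactual: set "Left yaw brake 2 stuck" to not occurred.
Rotor brake down [OR]: #1 yaw brake is out=occurs, Secondary brake caliper trips=occurs → at least one input occurs → occurs.
Pitch system inoperative [AND]: Rotor brake down=occurs, C pitch motor trips=occurs, Aft hydraulic pack stuck=not, Right pitch battery degraded=occurs → not all inputs occur → does not occur.
Yaw brake fails [OR]: Pitch system inoperative=not, Backup contactor degraded=occurs → at least one input occurs → occurs.
Emergency stop lost [AND]: Inboard limit switch fails=occurs, Safety PLC failed=occurs, Rotor brake trips=occurs → all inputs occur → occurs.
Converter path inoperative [OR]: Emergency stop lost=occurs, B encoder lost=not → at least one input occurs → occurs.
Wind turbine shutdown fails [AND]: Yaw brake fails=occurs, Converter path inoperative=occurs, Left yaw brake 2 stuck=not, #3 brake caliper 2 faulted=occurs → not all inputs occur → does not occur.

No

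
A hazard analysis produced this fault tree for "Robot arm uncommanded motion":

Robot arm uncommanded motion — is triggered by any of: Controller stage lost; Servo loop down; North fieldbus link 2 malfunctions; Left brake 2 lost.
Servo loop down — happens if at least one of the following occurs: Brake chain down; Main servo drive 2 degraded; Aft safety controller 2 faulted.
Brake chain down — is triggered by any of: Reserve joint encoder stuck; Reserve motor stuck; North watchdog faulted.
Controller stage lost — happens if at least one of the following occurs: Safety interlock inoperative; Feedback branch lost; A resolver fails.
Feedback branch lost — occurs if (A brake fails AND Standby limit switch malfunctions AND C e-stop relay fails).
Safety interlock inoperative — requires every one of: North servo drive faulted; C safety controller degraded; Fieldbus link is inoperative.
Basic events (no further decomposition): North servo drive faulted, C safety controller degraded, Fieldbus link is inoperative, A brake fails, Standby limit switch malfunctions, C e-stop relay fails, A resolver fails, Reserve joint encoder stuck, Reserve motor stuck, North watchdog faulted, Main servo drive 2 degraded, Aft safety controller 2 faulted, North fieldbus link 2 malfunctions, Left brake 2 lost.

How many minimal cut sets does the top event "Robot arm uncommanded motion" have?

Safety interlock inoperative [AND]: one cut set from each child combined → 1 × 1 × 1 = 1 cut set(s).
Feedback branch lost [AND]: one cut set from each child combined → 1 × 1 × 1 = 1 cut set(s).
Controller stage lost [OR]: union of children's cut sets → 3 cut set(s).
Brake chain down [OR]: union of children's cut sets → 3 cut set(s).
Servo loop down [OR]: union of children's cut sets → 5 cut set(s).
Robot arm uncommanded motion [OR]: union of children's cut sets → 10 cut set(s).
Minimal cut sets: {C safety controller degraded, Fieldbus link is inoperative, North servo drive faulted}; {A brake fails, C e-stop relay fails, Standby limit switch malfunctions}; {A resolver fails}; {Reserve joint encoder stuck}; {Reserve motor stuck}; {North watchdog faulted}; {Main servo drive 2 degraded}; {Aft safety controller 2 faulted}; {North fieldbus link 2 malfunctions}; {Left brake 2 lost}.

10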